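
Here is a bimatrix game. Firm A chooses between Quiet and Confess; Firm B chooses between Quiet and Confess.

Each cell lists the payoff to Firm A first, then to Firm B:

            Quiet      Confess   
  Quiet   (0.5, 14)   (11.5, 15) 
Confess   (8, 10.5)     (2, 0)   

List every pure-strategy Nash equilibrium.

(Quiet, Quiet): Firm A prefers Confess (8 > 0.5); Firm B prefers Confess (15 > 14) — not an equilibrium.
(Quiet, Confess): Firm A gets 11.5 ≥ 2 from Confess, and Firm B gets 15 ≥ 14 from Quiet — Nash equilibrium.
(Confess, Quiet): Firm A gets 8 ≥ 0.5 from Quiet, and Firm B gets 10.5 ≥ 0 from Confess — Nash equilibrium.
(Confess, Confess): Firm A prefers Quiet (11.5 > 2); Firm B prefers Quiet (10.5 > 0) — not an equilibrium.

(Quiet, Confess) and (Confess, Quiet)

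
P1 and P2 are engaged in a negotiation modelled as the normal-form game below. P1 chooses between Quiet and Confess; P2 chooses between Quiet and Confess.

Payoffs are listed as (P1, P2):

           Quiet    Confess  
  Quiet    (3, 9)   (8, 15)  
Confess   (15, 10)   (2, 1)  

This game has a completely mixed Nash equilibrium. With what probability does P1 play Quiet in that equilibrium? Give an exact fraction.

3/5

Let p be the probability that P1 plays Quiet. In a completely mixed equilibrium, P2 must be indifferent between Quiet and Confess.
P2's expected payoff from Quiet is 9p + 10(1−p); from Confess it is 15p + (1−p).
Setting these equal: −p + 10 = 14p + 1, so p = 3/5.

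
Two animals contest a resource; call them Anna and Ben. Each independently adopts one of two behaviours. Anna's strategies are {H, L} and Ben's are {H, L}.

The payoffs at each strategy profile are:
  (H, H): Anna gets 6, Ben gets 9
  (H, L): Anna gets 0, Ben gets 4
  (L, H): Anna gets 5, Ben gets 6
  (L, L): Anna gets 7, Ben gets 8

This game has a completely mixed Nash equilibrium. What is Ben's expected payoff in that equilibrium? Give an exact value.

48/7

First find p, the probability Anna plays H, from Ben's indifference between H and L: 9p + 6(1−p) = 4p + 8(1−p), giving p = 2/7.
Since Ben is indifferent in equilibrium, Ben's expected payoff equals the payoff from either column against (2/7, 5/7). Using H: 9(2/7) + 6(5/7) = 48/7.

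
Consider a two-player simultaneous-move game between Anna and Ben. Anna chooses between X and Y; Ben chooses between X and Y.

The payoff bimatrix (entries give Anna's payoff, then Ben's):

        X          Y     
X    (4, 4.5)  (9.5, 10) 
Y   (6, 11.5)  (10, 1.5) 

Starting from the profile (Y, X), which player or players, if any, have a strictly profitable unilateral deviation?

Neither

Anna at (Y, X) earns 6; deviating to X yields 4 — not better.
Ben earns 11.5; deviating to Y yields 1.5 — not better.
Neither player can strictly improve; the profile is a Nash equilibrium.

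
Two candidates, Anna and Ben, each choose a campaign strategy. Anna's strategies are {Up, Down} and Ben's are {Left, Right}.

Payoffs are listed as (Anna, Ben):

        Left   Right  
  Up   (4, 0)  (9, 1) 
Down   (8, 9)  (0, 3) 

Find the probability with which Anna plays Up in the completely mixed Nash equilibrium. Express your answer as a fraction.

6/7

Let x be the probability that Anna plays Up. In a completely mixed equilibrium, Ben must be indifferent between Left and Right.
Ben's expected payoff from Left is 9(1−x); from Right it is x + 3(1−x).
Setting these equal: −9x + 9 = −2x + 3, so x = 6/7.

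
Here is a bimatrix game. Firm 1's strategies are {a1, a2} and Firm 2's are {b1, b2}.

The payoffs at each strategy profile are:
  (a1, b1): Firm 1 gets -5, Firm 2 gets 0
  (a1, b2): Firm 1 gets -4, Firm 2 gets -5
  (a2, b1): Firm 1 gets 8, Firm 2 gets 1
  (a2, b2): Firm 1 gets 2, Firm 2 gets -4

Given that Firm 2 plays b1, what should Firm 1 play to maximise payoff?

a2

Against b1, Firm 1 earns -5 from a1 and 8 from a2.
So a2 is the best response.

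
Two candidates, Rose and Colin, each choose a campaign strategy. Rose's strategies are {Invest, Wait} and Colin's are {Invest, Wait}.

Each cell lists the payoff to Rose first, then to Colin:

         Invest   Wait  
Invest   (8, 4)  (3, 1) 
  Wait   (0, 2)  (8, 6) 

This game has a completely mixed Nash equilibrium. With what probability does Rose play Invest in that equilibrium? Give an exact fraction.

4/7

Let r be the probability that Rose plays Invest. In a completely mixed equilibrium, Colin must be indifferent between Invest and Wait.
Colin's expected payoff from Invest is 4r + 2(1−r); from Wait it is r + 6(1−r).
Setting these equal: 2r + 2 = −5r + 6, so r = 4/7.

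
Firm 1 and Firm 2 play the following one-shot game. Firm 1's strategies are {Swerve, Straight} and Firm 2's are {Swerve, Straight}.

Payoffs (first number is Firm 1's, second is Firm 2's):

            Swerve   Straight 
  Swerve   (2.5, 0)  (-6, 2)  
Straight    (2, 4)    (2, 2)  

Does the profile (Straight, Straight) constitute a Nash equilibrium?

At (Straight, Straight), Firm 1 earns 2; switching to Swerve would give -6, so Firm 1 has no profitable deviation.
Firm 2 earns 2; switching to Swerve would give 4, so Firm 2 would deviate.
Since at least one player can profitably deviate, this is not a Nash equilibrium.

No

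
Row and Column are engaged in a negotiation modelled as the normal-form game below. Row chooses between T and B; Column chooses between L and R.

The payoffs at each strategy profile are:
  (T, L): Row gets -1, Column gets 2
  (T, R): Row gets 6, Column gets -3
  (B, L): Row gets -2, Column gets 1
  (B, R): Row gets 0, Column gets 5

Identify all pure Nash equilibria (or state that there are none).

(T, L): Row gets -1 ≥ -2 from B, and Column gets 2 ≥ -3 from R — Nash equilibrium.
(T, R): Column prefers L (2 > -3) — not an equilibrium.
(B, L): Row prefers T (-1 > -2); Column prefers R (5 > 1) — not an equilibrium.
(B, R): Row prefers T (6 > 0) — not an equilibrium.

(T, L)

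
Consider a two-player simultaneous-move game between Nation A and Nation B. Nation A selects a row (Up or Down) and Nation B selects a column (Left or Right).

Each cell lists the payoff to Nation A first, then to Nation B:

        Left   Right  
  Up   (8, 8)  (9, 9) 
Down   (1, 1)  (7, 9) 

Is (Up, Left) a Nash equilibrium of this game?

At (Up, Left), Nation A earns 8; switching to Down would give 1, so Nation A has no profitable deviation.
Nation B earns 8; switching to Right would give 9, so Nation B would deviate.
Since at least one player can profitably deviate, this is not a Nash equilibrium.

No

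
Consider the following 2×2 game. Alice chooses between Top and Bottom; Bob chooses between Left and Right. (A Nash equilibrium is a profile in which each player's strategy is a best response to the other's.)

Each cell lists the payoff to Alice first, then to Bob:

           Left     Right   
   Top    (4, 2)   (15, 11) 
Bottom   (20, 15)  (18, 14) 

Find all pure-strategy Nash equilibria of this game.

(Top, Left): Alice prefers Bottom (20 > 4); Bob prefers Right (11 > 2) — not an equilibrium.
(Top, Right): Alice prefers Bottom (18 > 15) — not an equilibrium.
(Bottom, Left): Alice gets 20 ≥ 4 from Top, and Bob gets 15 ≥ 14 from Right — Nash equilibrium.
(Bottom, Right): Bob prefers Left (15 > 14) — not an equilibrium.

(Bottom, Left)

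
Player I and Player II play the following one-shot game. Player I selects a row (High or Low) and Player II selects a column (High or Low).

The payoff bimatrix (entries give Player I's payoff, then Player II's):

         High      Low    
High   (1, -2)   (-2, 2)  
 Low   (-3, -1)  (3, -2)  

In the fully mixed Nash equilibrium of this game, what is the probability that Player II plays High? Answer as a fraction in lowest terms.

Let c be the probability that Player II plays High. In a completely mixed equilibrium, Player I must be indifferent between High and Low.
Player I's expected payoff from High is c − 2(1−c); from Low it is −3c + 3(1−c).
Setting these equal: 3c − 2 = −6c + 3, so c = 5/9.

5/9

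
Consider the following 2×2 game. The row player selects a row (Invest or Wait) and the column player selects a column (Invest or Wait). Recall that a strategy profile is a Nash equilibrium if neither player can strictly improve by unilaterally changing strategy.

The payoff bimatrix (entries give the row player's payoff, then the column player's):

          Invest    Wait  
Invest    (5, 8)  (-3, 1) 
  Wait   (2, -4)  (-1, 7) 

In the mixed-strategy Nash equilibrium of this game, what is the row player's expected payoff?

First find q, the probability the column player plays Invest, from the row player's indifference between Invest and Wait: 5q − 3(1−q) = 2q − (1−q), giving q = 2/5.
Since the row player is indifferent in equilibrium, the row player's expected payoff equals the payoff from either row against (2/5, 3/5). Using Invest: 5(2/5) − 3(3/5) = 1/5.

1/5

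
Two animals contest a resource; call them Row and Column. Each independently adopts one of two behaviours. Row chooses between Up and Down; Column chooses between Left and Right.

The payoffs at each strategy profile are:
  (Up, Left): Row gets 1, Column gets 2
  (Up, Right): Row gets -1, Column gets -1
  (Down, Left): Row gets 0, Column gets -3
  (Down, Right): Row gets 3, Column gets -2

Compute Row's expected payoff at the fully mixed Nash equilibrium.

3/5

First find q, the probability Column plays Left, from Row's indifference between Up and Down: q − (1−q) = 3(1−q), giving q = 4/5.
Since Row is indifferent in equilibrium, Row's expected payoff equals the payoff from either row against (4/5, 1/5). Using Up: (4/5) − (1/5) = 3/5.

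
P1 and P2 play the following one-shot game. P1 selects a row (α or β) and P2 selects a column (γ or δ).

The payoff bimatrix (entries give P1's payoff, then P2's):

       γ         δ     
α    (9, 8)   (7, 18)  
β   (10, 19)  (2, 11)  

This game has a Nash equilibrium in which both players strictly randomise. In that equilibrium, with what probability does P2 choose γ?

Let q be the probability that P2 plays γ. In a completely mixed equilibrium, P1 must be indifferent between α and β.
P1's expected payoff from α is 9q + 7(1−q); from β it is 10q + 2(1−q).
Setting these equal: 2q + 7 = 8q + 2, so q = 5/6.

5/6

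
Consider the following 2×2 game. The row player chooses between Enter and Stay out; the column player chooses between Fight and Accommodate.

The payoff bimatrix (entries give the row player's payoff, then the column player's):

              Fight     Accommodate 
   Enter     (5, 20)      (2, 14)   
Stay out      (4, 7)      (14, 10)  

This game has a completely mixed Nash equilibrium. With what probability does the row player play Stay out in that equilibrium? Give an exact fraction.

2/3

Let r be the probability that the row player plays Enter. In a completely mixed equilibrium, the column player must be indifferent between Fight and Accommodate.
The column player's expected payoff from Fight is 20r + 7(1−r); from Accommodate it is 14r + 10(1−r).
Setting these equal: 13r + 7 = 4r + 10, so r = 1/3.
Therefore the row player plays Stay out with probability 1 − 1/3 = 2/3.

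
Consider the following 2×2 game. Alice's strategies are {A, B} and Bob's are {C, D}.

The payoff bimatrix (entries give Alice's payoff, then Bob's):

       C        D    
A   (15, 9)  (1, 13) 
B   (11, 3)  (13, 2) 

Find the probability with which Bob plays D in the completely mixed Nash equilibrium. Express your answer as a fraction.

Let y be the probability that Bob plays C. In a completely mixed equilibrium, Alice must be indifferent between A and B.
Alice's expected payoff from A is 15y + (1−y); from B it is 11y + 13(1−y).
Setting these equal: 14y + 1 = −2y + 13, so y = 3/4.
Therefore Bob plays D with probability 1 − 3/4 = 1/4.

1/4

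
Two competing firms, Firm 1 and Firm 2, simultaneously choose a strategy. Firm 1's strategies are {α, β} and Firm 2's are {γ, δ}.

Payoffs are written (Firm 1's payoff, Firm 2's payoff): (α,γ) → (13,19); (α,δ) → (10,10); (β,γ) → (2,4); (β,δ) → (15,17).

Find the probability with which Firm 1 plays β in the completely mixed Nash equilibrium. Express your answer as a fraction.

Let x be the probability that Firm 1 plays α. In a completely mixed equilibrium, Firm 2 must be indifferent between γ and δ.
Firm 2's expected payoff from γ is 19x + 4(1−x); from δ it is 10x + 17(1−x).
Setting these equal: 15x + 4 = −7x + 17, so x = 13/22.
Therefore Firm 1 plays β with probability 1 − 13/22 = 9/22.

9/22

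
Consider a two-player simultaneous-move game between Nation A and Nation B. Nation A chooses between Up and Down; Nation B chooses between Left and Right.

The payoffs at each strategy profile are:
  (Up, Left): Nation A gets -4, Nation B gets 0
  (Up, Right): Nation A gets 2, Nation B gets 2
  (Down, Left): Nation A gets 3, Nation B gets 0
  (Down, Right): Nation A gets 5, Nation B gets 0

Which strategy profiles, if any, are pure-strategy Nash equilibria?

(Up, Left): Nation A prefers Down (3 > -4); Nation B prefers Right (2 > 0) — not an equilibrium.
(Up, Right): Nation A prefers Down (5 > 2) — not an equilibrium.
(Down, Left): Nation A gets 3 ≥ -4 from Up, and Nation B gets 0 ≥ 0 from Right — Nash equilibrium.
(Down, Right): Nation A gets 5 ≥ 2 from Up, and Nation B gets 0 ≥ 0 from Left — Nash equilibrium.

(Down, Left) and (Down, Right)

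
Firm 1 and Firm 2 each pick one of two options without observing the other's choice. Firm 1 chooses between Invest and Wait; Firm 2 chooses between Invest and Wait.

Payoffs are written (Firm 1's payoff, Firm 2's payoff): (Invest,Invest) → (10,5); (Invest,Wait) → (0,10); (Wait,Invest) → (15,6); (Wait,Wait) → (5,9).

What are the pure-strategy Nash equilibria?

(Wait, Wait)

(Invest, Invest): Firm 1 prefers Wait (15 > 10); Firm 2 prefers Wait (10 > 5) — not an equilibrium.
(Invest, Wait): Firm 1 prefers Wait (5 > 0) — not an equilibrium.
(Wait, Invest): Firm 2 prefers Wait (9 > 6) — not an equilibrium.
(Wait, Wait): Firm 1 gets 5 ≥ 0 from Invest, and Firm 2 gets 9 ≥ 6 from Invest — Nash equilibrium.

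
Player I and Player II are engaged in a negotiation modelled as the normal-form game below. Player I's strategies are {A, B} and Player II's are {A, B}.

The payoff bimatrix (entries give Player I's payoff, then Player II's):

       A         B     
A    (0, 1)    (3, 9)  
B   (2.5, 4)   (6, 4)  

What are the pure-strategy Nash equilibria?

(A, A): Player I prefers B (2.5 > 0); Player II prefers B (9 > 1) — not an equilibrium.
(A, B): Player I prefers B (6 > 3) — not an equilibrium.
(B, A): Player I gets 2.5 ≥ 0 from A, and Player II gets 4 ≥ 4 from B — Nash equilibrium.
(B, B): Player I gets 6 ≥ 3 from A, and Player II gets 4 ≥ 4 from A — Nash equilibrium.

(B, A) and (B, B)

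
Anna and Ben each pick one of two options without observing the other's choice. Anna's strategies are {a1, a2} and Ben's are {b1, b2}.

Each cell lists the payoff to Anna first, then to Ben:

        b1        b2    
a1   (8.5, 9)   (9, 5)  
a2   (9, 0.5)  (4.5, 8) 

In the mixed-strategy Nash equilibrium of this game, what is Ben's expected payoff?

139/23

First find x, the probability Anna plays a1, from Ben's indifference between b1 and b2: 9x + 0.5(1−x) = 5x + 8(1−x), giving x = 15/23.
Since Ben is indifferent in equilibrium, Ben's expected payoff equals the payoff from either column against (15/23, 8/23). Using b1: 9(15/23) + 0.5(8/23) = 139/23.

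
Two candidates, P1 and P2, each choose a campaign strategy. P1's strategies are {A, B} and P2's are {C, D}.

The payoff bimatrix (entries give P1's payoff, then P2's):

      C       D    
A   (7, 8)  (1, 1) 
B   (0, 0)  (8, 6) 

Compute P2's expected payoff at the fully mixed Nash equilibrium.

48/13

First find p, the probability P1 plays A, from P2's indifference between C and D: 8p = p + 6(1−p), giving p = 6/13.
Since P2 is indifferent in equilibrium, P2's expected payoff equals the payoff from either column against (6/13, 7/13). Using C: 8(6/13) = 48/13.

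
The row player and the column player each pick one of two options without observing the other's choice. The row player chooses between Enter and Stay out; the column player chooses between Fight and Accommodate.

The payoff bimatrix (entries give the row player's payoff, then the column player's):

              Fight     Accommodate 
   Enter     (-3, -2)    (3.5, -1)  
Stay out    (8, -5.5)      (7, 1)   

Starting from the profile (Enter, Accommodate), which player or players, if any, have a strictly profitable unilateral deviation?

The row player

The row player at (Enter, Accommodate) earns 3.5; deviating to Stay out yields 7 — a strict improvement.
The column player earns -1; deviating to Fight yields -2 — not better.
Only the row player has a strictly profitable deviation.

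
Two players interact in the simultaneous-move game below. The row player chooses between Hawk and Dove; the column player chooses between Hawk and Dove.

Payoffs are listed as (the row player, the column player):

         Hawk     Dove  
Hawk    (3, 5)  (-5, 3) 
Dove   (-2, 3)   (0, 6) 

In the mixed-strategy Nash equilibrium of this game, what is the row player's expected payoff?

First find y, the probability the column player plays Hawk, from the row player's indifference between Hawk and Dove: 3y − 5(1−y) = −2y, giving y = 1/2.
Since the row player is indifferent in equilibrium, the row player's expected payoff equals the payoff from either row against (1/2, 1/2). Using Hawk: 3(1/2) − 5(1/2) = -1.

-1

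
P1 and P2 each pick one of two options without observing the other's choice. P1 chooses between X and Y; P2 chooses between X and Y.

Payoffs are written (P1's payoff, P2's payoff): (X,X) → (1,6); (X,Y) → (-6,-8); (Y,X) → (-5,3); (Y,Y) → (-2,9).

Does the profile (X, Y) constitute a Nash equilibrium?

No

At (X, Y), P1 earns -6; switching to Y would give -2, so P1 would deviate.
P2 earns -8; switching to X would give 6, so P2 would deviate.
Since at least one player can profitably deviate, this is not a Nash equilibrium.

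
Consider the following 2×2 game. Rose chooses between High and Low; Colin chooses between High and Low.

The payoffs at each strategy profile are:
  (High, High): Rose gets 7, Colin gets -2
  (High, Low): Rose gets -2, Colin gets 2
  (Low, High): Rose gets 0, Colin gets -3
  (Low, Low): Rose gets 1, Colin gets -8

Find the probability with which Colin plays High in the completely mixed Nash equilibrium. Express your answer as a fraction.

Let y be the probability that Colin plays High. In a completely mixed equilibrium, Rose must be indifferent between High and Low.
Rose's expected payoff from High is 7y − 2(1−y); from Low it is (1−y).
Setting these equal: 9y − 2 = −y + 1, so y = 3/10.

3/10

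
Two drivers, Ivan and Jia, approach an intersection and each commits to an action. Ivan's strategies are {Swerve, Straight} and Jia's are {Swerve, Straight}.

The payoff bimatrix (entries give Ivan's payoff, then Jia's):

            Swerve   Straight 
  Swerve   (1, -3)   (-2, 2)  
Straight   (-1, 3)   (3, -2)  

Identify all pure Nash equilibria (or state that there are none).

(Swerve, Swerve): Jia prefers Straight (2 > -3) — not an equilibrium.
(Swerve, Straight): Ivan prefers Straight (3 > -2) — not an equilibrium.
(Straight, Swerve): Ivan prefers Swerve (1 > -1) — not an equilibrium.
(Straight, Straight): Jia prefers Swerve (3 > -2) — not an equilibrium.

none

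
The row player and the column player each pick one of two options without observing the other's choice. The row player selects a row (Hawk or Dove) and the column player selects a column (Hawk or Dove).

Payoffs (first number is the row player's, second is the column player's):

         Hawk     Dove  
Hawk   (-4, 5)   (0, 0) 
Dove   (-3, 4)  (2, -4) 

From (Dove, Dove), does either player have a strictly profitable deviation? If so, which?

The column player

The row player at (Dove, Dove) earns 2; deviating to Hawk yields 0 — not better.
The column player earns -4; deviating to Hawk yields 4 — a strict improvement.
Only the column player has a strictly profitable deviation.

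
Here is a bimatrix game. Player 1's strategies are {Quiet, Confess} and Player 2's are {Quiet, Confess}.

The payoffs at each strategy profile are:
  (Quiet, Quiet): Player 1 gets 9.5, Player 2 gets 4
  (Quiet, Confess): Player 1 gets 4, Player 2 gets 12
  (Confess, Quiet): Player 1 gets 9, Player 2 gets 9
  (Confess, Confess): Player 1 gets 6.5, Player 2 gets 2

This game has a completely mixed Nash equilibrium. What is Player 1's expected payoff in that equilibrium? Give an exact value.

103/12

First find q, the probability Player 2 plays Quiet, from Player 1's indifference between Quiet and Confess: 9.5q + 4(1−q) = 9q + 6.5(1−q), giving q = 5/6.
Since Player 1 is indifferent in equilibrium, Player 1's expected payoff equals the payoff from either row against (5/6, 1/6). Using Quiet: 9.5(5/6) + 4(1/6) = 103/12.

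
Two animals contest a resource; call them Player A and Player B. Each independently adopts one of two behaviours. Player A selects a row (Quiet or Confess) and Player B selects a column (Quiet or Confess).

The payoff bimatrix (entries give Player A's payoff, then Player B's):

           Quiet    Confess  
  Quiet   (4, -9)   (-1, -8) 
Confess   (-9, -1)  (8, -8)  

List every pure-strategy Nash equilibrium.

none

(Quiet, Quiet): Player B prefers Confess (-8 > -9) — not an equilibrium.
(Quiet, Confess): Player A prefers Confess (8 > -1) — not an equilibrium.
(Confess, Quiet): Player A prefers Quiet (4 > -9) — not an equilibrium.
(Confess, Confess): Player B prefers Quiet (-1 > -8) — not an equilibrium.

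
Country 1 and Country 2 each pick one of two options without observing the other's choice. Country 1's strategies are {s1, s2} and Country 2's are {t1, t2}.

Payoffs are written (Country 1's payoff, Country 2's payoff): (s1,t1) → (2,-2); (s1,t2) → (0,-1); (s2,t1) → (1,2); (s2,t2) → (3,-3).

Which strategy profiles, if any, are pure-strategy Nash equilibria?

none

(s1, t1): Country 2 prefers t2 (-1 > -2) — not an equilibrium.
(s1, t2): Country 1 prefers s2 (3 > 0) — not an equilibrium.
(s2, t1): Country 1 prefers s1 (2 > 1) — not an equilibrium.
(s2, t2): Country 2 prefers t1 (2 > -3) — not an equilibrium.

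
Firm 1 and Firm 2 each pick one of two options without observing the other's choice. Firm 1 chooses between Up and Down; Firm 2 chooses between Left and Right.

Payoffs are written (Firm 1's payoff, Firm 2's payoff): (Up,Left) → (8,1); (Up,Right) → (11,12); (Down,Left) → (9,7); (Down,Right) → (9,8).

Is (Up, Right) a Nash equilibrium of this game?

Yes

At (Up, Right), Firm 1 earns 11; switching to Down would give 9, so Firm 1 has no profitable deviation.
Firm 2 earns 12; switching to Left would give 1, so Firm 2 has no profitable deviation.
Neither player can gain by a unilateral deviation, so this profile is a Nash equilibrium.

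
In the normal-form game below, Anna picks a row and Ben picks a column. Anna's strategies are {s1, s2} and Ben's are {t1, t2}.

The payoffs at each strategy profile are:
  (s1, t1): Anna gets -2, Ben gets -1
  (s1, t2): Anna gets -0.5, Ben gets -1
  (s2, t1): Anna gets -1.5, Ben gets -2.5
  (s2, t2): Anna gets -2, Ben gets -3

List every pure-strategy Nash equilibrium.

(s1, t2) and (s2, t1)

(s1, t1): Anna prefers s2 (-1.5 > -2) — not an equilibrium.
(s1, t2): Anna gets -0.5 ≥ -2 from s2, and Ben gets -1 ≥ -1 from t1 — Nash equilibrium.
(s2, t1): Anna gets -1.5 ≥ -2 from s1, and Ben gets -2.5 ≥ -3 from t2 — Nash equilibrium.
(s2, t2): Anna prefers s1 (-0.5 > -2); Ben prefers t1 (-2.5 > -3) — not an equilibrium.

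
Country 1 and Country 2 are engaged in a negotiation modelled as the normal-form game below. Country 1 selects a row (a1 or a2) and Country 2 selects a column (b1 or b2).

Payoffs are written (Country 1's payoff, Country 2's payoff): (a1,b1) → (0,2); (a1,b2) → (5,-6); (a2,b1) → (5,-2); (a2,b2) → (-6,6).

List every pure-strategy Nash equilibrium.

(a1, b1): Country 1 prefers a2 (5 > 0) — not an equilibrium.
(a1, b2): Country 2 prefers b1 (2 > -6) — not an equilibrium.
(a2, b1): Country 2 prefers b2 (6 > -2) — not an equilibrium.
(a2, b2): Country 1 prefers a1 (5 > -6) — not an equilibrium.

none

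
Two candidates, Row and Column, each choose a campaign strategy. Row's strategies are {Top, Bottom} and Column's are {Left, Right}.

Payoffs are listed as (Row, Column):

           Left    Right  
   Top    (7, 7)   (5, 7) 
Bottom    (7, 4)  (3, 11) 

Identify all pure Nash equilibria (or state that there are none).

(Top, Left) and (Top, Right)

(Top, Left): Row gets 7 ≥ 7 from Bottom, and Column gets 7 ≥ 7 from Right — Nash equilibrium.
(Top, Right): Row gets 5 ≥ 3 from Bottom, and Column gets 7 ≥ 7 from Left — Nash equilibrium.
(Bottom, Left): Column prefers Right (11 > 4) — not an equilibrium.
(Bottom, Right): Row prefers Top (5 > 3) — not an equilibrium.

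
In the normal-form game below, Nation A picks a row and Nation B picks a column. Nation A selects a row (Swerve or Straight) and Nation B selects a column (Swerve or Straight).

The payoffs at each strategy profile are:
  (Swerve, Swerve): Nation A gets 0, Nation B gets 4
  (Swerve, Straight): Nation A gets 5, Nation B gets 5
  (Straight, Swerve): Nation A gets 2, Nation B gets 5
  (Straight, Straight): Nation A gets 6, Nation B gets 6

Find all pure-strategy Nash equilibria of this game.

(Swerve, Swerve): Nation A prefers Straight (2 > 0); Nation B prefers Straight (5 > 4) — not an equilibrium.
(Swerve, Straight): Nation A prefers Straight (6 > 5) — not an equilibrium.
(Straight, Swerve): Nation B prefers Straight (6 > 5) — not an equilibrium.
(Straight, Straight): Nation A gets 6 ≥ 5 from Swerve, and Nation B gets 6 ≥ 5 from Swerve — Nash equilibrium.

(Straight, Straight)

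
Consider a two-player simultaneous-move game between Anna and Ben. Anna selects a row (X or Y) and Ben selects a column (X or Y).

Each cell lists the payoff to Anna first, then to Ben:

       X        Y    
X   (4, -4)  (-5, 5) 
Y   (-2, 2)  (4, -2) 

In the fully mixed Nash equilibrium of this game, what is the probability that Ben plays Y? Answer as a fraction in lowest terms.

2/5

Let c be the probability that Ben plays X. In a completely mixed equilibrium, Anna must be indifferent between X and Y.
Anna's expected payoff from X is 4c − 5(1−c); from Y it is −2c + 4(1−c).
Setting these equal: 9c − 5 = −6c + 4, so c = 3/5.
Therefore Ben plays Y with probability 1 − 3/5 = 2/5.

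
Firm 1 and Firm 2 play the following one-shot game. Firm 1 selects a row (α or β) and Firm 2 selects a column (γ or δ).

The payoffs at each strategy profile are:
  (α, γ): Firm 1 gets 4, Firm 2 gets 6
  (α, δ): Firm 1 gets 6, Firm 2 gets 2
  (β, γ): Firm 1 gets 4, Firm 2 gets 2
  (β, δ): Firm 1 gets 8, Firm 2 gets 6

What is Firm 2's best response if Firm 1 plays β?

Against β, Firm 2 earns 2 from γ and 6 from δ.
So δ is the best response.

δ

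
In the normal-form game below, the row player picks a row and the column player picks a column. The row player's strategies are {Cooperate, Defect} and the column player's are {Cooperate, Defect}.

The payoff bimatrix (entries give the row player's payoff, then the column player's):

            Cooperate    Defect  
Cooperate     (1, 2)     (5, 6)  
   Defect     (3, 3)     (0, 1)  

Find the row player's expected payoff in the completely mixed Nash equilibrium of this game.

15/7

First find q, the probability the column player plays Cooperate, from the row player's indifference between Cooperate and Defect: q + 5(1−q) = 3q, giving q = 5/7.
Since the row player is indifferent in equilibrium, the row player's expected payoff equals the payoff from either row against (5/7, 2/7). Using Cooperate: (5/7) + 5(2/7) = 15/7.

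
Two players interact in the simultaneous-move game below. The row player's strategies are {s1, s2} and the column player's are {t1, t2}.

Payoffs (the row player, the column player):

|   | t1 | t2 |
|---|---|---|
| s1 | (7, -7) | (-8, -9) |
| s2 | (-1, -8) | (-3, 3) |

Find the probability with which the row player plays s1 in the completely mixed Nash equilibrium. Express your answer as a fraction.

11/13

Let r be the probability that the row player plays s1. In a completely mixed equilibrium, the column player must be indifferent between t1 and t2.
The column player's expected payoff from t1 is −7r − 8(1−r); from t2 it is −9r + 3(1−r).
Setting these equal: r − 8 = −12r + 3, so r = 11/13.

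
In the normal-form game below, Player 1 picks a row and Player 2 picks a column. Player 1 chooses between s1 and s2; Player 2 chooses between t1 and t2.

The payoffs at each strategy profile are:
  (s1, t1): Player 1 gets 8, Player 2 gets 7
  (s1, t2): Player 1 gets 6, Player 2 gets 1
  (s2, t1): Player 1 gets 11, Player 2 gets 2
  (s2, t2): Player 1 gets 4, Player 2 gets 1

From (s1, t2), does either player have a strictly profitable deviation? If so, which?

Player 1 at (s1, t2) earns 6; deviating to s2 yields 4 — not better.
Player 2 earns 1; deviating to t1 yields 7 — a strict improvement.
Only Player 2 has a strictly profitable deviation.

Player 2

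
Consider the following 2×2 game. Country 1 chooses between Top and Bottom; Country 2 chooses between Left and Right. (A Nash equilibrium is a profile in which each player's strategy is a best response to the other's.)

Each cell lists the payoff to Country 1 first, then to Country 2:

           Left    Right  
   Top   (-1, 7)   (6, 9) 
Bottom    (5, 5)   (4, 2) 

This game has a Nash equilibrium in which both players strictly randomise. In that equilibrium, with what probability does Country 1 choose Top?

Let x be the probability that Country 1 plays Top. In a completely mixed equilibrium, Country 2 must be indifferent between Left and Right.
Country 2's expected payoff from Left is 7x + 5(1−x); from Right it is 9x + 2(1−x).
Setting these equal: 2x + 5 = 7x + 2, so x = 3/5.

3/5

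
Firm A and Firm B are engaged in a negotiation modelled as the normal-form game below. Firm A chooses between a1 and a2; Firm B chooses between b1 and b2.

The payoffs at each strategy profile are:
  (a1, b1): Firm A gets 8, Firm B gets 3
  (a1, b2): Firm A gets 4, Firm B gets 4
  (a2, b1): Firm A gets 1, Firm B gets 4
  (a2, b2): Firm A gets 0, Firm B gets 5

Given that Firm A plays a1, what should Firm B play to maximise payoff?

b2

Against a1, Firm B earns 3 from b1 and 4 from b2.
So b2 is the best response.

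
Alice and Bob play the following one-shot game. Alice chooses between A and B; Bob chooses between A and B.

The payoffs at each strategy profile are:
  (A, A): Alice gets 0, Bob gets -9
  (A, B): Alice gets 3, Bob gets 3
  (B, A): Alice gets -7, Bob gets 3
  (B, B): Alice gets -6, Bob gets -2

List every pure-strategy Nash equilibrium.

(A, A): Bob prefers B (3 > -9) — not an equilibrium.
(A, B): Alice gets 3 ≥ -6 from B, and Bob gets 3 ≥ -9 from A — Nash equilibrium.
(B, A): Alice prefers A (0 > -7) — not an equilibrium.
(B, B): Alice prefers A (3 > -6); Bob prefers A (3 > -2) — not an equilibrium.

(A, B)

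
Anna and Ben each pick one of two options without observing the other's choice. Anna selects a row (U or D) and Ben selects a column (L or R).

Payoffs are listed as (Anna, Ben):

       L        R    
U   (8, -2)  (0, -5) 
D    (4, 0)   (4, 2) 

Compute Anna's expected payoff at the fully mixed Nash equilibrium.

4

First find q, the probability Ben plays L, from Anna's indifference between U and D: 8q = 4q + 4(1−q), giving q = 1/2.
Since Anna is indifferent in equilibrium, Anna's expected payoff equals the payoff from either row against (1/2, 1/2). Using U: 8(1/2) = 4.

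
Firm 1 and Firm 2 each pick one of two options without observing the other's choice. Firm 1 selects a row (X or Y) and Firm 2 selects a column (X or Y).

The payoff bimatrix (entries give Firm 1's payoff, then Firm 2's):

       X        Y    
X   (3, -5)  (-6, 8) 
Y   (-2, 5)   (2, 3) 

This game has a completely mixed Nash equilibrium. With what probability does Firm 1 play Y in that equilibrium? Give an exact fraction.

13/15

Let x be the probability that Firm 1 plays X. In a completely mixed equilibrium, Firm 2 must be indifferent between X and Y.
Firm 2's expected payoff from X is −5x + 5(1−x); from Y it is 8x + 3(1−x).
Setting these equal: −10x + 5 = 5x + 3, so x = 2/15.
Therefore Firm 1 plays Y with probability 1 − 2/15 = 13/15.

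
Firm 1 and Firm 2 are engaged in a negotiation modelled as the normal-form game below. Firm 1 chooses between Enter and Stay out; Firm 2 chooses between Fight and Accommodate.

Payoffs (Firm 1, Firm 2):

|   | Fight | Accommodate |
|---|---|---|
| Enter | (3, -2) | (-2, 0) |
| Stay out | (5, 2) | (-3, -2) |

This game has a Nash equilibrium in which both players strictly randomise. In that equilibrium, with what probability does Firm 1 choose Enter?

Let p be the probability that Firm 1 plays Enter. In a completely mixed equilibrium, Firm 2 must be indifferent between Fight and Accommodate.
Firm 2's expected payoff from Fight is −2p + 2(1−p); from Accommodate it is −2(1−p).
Setting these equal: −4p + 2 = 2p − 2, so p = 2/3.

2/3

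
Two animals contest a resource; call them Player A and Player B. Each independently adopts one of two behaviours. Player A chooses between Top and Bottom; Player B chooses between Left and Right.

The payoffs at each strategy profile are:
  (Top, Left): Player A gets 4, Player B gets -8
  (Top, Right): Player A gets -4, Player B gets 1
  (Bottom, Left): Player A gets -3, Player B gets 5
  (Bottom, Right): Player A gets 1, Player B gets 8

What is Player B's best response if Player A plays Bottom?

Right

Against Bottom, Player B earns 5 from Left and 8 from Right.
So Right is the best response.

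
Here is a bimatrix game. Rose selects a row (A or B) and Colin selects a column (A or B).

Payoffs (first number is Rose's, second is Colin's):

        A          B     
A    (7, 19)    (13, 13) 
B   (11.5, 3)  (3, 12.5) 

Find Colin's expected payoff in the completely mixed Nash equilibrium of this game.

397/31

First find p, the probability Rose plays A, from Colin's indifference between A and B: 19p + 3(1−p) = 13p + 12.5(1−p), giving p = 19/31.
Since Colin is indifferent in equilibrium, Colin's expected payoff equals the payoff from either column against (19/31, 12/31). Using A: 19(19/31) + 3(12/31) = 397/31.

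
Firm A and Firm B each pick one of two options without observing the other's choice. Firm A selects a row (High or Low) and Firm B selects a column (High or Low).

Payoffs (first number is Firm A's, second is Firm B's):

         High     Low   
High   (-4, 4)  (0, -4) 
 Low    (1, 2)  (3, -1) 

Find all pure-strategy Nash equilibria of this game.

(Low, High)

(High, High): Firm A prefers Low (1 > -4) — not an equilibrium.
(High, Low): Firm A prefers Low (3 > 0); Firm B prefers High (4 > -4) — not an equilibrium.
(Low, High): Firm A gets 1 ≥ -4 from High, and Firm B gets 2 ≥ -1 from Low — Nash equilibrium.
(Low, Low): Firm B prefers High (2 > -1) — not an equilibrium.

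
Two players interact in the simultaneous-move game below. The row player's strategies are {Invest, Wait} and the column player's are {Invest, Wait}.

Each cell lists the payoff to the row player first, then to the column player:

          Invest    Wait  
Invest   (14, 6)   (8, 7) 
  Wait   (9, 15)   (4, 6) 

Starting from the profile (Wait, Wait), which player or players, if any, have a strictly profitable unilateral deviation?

The row player at (Wait, Wait) earns 4; deviating to Invest yields 8 — a strict improvement.
The column player earns 6; deviating to Invest yields 15 — a strict improvement.
Both the row player and the column player have strictly profitable deviations.

Both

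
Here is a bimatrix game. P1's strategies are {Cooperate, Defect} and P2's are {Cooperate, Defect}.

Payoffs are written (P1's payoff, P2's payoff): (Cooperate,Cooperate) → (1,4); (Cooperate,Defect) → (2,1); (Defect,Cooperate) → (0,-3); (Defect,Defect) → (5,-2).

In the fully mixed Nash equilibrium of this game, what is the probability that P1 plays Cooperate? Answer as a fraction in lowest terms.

Let x be the probability that P1 plays Cooperate. In a completely mixed equilibrium, P2 must be indifferent between Cooperate and Defect.
P2's expected payoff from Cooperate is 4x − 3(1−x); from Defect it is x − 2(1−x).
Setting these equal: 7x − 3 = 3x − 2, so x = 1/4.

1/4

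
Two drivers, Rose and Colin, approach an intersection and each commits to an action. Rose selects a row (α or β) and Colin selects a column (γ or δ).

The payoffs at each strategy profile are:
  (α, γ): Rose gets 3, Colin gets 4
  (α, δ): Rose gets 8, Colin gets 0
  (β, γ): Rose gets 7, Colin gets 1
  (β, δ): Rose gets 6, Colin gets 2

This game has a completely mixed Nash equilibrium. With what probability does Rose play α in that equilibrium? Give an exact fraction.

Let p be the probability that Rose plays α. In a completely mixed equilibrium, Colin must be indifferent between γ and δ.
Colin's expected payoff from γ is 4p + (1−p); from δ it is 2(1−p).
Setting these equal: 3p + 1 = −2p + 2, so p = 1/5.

1/5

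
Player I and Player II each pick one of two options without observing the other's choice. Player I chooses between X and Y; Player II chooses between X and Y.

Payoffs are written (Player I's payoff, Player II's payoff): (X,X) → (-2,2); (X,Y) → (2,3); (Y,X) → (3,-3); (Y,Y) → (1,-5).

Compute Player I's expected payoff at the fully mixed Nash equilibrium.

4/3

First find y, the probability Player II plays X, from Player I's indifference between X and Y: −2y + 2(1−y) = 3y + (1−y), giving y = 1/6.
Since Player I is indifferent in equilibrium, Player I's expected payoff equals the payoff from either row against (1/6, 5/6). Using X: −2(1/6) + 2(5/6) = 4/3.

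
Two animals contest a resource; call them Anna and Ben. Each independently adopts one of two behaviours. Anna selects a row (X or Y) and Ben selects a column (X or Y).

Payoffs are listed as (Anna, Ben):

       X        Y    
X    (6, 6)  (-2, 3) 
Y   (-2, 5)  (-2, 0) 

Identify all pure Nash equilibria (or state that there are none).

(X, X)

(X, X): Anna gets 6 ≥ -2 from Y, and Ben gets 6 ≥ 3 from Y — Nash equilibrium.
(X, Y): Ben prefers X (6 > 3) — not an equilibrium.
(Y, X): Anna prefers X (6 > -2) — not an equilibrium.
(Y, Y): Ben prefers X (5 > 0) — not an equilibrium.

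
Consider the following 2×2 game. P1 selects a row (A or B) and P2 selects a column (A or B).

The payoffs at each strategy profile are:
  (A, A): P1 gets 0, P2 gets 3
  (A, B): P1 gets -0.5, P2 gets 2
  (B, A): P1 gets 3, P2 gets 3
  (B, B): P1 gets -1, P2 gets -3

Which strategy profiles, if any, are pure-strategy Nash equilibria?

(A, A): P1 prefers B (3 > 0) — not an equilibrium.
(A, B): P2 prefers A (3 > 2) — not an equilibrium.
(B, A): P1 gets 3 ≥ 0 from A, and P2 gets 3 ≥ -3 from B — Nash equilibrium.
(B, B): P1 prefers A (-0.5 > -1); P2 prefers A (3 > -3) — not an equilibrium.

(B, A)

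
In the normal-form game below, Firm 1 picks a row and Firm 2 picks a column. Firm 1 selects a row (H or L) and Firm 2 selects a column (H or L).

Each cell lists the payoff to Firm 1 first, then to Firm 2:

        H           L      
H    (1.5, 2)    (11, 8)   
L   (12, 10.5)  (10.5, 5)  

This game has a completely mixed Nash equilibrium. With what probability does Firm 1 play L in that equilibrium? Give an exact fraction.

Let p be the probability that Firm 1 plays H. In a completely mixed equilibrium, Firm 2 must be indifferent between H and L.
Firm 2's expected payoff from H is 2p + 10.5(1−p); from L it is 8p + 5(1−p).
Setting these equal: −8.5p + 10.5 = 3p + 5, so p = 11/23.
Therefore Firm 1 plays L with probability 1 − 11/23 = 12/23.

12/23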